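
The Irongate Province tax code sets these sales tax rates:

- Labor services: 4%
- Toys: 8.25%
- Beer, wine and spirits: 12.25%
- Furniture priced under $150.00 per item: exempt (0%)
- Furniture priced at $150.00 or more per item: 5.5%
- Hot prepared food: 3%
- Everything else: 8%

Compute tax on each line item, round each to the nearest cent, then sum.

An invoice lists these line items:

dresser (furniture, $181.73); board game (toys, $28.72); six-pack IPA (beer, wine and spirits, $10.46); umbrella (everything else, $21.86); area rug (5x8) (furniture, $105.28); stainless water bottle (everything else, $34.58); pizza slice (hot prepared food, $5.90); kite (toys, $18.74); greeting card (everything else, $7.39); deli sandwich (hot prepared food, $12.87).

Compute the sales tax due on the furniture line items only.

$10.00

Dresser $181.73: furniture, $150.00 or more → 5.5% → $10.00
Area rug (5x8) $105.28: furniture, under $150.00 → 0% → $0.00
Tax on furniture = $10.00 + $0.00 = $10.00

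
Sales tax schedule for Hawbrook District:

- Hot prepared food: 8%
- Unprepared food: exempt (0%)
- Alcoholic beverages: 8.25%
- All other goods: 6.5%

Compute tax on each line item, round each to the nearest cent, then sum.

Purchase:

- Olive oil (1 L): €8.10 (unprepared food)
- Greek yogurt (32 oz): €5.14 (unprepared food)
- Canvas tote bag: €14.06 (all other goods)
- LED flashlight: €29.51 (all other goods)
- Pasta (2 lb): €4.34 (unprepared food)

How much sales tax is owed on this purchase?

Olive oil (1 L) €8.10: unprepared food → 0% → €0.00
Greek yogurt (32 oz) €5.14: unprepared food → 0% → €0.00
Canvas tote bag €14.06: all other goods → 6.5% → €0.91
LED flashlight €29.51: all other goods → 6.5% → €1.92
Pasta (2 lb) €4.34: unprepared food → 0% → €0.00
Total tax = €0.91 + €1.92 = €2.83

€2.83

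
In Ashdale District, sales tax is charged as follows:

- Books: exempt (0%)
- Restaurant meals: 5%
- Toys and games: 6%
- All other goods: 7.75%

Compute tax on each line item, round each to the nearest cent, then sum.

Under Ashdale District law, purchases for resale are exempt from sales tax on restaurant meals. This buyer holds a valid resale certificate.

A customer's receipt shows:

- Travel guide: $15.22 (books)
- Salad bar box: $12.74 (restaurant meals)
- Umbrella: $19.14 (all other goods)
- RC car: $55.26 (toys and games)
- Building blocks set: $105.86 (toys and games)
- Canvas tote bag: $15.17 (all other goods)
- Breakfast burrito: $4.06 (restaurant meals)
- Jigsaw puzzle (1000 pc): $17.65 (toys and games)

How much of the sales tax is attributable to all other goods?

$2.66

Umbrella $19.14: all other goods → 7.75% → $1.48
Canvas tote bag $15.17: all other goods → 7.75% → $1.18
Tax on all other goods = $1.48 + $1.18 = $2.66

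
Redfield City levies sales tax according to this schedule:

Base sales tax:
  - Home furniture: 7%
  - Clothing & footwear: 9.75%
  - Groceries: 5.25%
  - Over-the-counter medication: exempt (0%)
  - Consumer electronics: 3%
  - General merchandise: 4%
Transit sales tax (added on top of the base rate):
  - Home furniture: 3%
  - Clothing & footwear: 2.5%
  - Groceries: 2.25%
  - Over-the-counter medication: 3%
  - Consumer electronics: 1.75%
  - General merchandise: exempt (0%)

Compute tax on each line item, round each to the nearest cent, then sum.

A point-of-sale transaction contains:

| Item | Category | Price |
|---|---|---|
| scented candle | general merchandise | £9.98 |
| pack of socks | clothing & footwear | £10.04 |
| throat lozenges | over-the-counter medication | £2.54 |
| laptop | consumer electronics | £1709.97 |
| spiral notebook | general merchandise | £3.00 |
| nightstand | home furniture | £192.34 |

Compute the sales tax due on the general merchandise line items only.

£0.52

Scented candle £9.98: general merchandise → 4% + 0% transit = 4% → £0.40
Spiral notebook £3.00: general merchandise → 4% + 0% transit = 4% → £0.12
Tax on general merchandise = £0.40 + £0.12 = £0.52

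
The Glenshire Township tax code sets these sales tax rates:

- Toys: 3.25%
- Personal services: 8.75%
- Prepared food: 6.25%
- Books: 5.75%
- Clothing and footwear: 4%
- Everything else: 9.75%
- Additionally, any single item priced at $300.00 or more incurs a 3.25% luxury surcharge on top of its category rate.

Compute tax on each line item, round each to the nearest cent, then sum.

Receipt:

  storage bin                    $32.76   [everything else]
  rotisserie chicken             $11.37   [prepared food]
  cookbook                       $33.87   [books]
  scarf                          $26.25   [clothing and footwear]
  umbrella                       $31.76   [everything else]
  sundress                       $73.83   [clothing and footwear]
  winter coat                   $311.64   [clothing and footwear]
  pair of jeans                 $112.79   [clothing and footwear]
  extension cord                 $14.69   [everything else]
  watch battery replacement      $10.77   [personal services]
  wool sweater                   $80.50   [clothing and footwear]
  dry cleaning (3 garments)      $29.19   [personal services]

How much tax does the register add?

$48.19

Storage bin $32.76: everything else → 9.75% → $3.19
Rotisserie chicken $11.37: prepared food → 6.25% → $0.71
Cookbook $33.87: books → 5.75% → $1.95
Scarf $26.25: clothing and footwear → 4% → $1.05
Umbrella $31.76: everything else → 9.75% → $3.10
Sundress $73.83: clothing and footwear → 4% → $2.95
Winter coat $311.64: clothing and footwear → 4% + 3.25% surcharge = 7.25% → $22.59
Pair of jeans $112.79: clothing and footwear → 4% → $4.51
Extension cord $14.69: everything else → 9.75% → $1.43
Watch battery replacement $10.77: personal services → 8.75% → $0.94
Wool sweater $80.50: clothing and footwear → 4% → $3.22
Dry cleaning (3 garments) $29.19: personal services → 8.75% → $2.55
Total tax = $3.19 + $0.71 + $1.95 + $1.05 + $3.10 + $2.95 + $22.59 + $4.51 + $1.43 + $0.94 + $3.22 + $2.55 = $48.19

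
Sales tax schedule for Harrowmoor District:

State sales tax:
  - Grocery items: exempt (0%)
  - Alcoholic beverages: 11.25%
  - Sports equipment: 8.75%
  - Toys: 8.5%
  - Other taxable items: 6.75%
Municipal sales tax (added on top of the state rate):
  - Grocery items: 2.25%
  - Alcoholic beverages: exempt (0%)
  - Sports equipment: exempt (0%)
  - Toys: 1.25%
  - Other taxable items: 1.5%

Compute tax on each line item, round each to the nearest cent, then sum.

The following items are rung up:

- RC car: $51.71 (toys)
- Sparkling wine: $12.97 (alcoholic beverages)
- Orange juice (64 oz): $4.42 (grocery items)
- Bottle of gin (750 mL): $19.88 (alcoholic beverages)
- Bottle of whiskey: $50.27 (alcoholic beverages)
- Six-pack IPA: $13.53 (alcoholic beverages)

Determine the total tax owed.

$16.02

RC car $51.71: toys → 8.5% + 1.25% municipal = 9.75% → $5.04
Sparkling wine $12.97: alcoholic beverages → 11.25% + 0% municipal = 11.25% → $1.46
Orange juice (64 oz) $4.42: grocery items → 0% + 2.25% municipal = 2.25% → $0.10
Bottle of gin (750 mL) $19.88: alcoholic beverages → 11.25% + 0% municipal = 11.25% → $2.24
Bottle of whiskey $50.27: alcoholic beverages → 11.25% + 0% municipal = 11.25% → $5.66
Six-pack IPA $13.53: alcoholic beverages → 11.25% + 0% municipal = 11.25% → $1.52
Total tax = $5.04 + $1.46 + $0.10 + $2.24 + $5.66 + $1.52 = $16.02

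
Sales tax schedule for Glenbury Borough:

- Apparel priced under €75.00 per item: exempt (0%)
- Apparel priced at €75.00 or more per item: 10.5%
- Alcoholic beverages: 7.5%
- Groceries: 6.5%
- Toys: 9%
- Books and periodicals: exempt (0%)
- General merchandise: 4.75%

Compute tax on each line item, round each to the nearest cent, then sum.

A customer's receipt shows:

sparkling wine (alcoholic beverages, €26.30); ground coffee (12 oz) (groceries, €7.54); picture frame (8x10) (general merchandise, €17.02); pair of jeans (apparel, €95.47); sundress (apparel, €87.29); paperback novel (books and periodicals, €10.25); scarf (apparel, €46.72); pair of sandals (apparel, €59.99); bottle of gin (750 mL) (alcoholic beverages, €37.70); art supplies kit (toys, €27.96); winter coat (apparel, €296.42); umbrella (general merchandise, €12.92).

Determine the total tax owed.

€59.54

Sparkling wine €26.30: alcoholic beverages → 7.5% → €1.97
Ground coffee (12 oz) €7.54: groceries → 6.5% → €0.49
Picture frame (8x10) €17.02: general merchandise → 4.75% → €0.81
Pair of jeans €95.47: apparel, €75.00 or more → 10.5% → €10.02
Sundress €87.29: apparel, €75.00 or more → 10.5% → €9.17
Paperback novel €10.25: books and periodicals → 0% → €0.00
Scarf €46.72: apparel, under €75.00 → 0% → €0.00
Pair of sandals €59.99: apparel, under €75.00 → 0% → €0.00
Bottle of gin (750 mL) €37.70: alcoholic beverages → 7.5% → €2.83
Art supplies kit €27.96: toys → 9% → €2.52
Winter coat €296.42: apparel, €75.00 or more → 10.5% → €31.12
Umbrella €12.92: general merchandise → 4.75% → €0.61
Total tax = €1.97 + €0.49 + €0.81 + €10.02 + €9.17 + €2.83 + €2.52 + €31.12 + €0.61 = €59.54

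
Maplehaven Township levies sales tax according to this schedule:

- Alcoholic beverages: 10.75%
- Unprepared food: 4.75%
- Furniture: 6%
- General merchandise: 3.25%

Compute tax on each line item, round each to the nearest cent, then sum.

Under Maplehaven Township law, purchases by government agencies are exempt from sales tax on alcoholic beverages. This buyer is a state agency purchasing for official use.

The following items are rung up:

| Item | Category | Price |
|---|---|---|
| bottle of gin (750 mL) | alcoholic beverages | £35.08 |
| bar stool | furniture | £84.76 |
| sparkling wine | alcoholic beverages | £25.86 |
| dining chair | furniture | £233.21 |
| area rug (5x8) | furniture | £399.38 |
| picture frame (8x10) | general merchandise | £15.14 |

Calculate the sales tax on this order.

Bottle of gin (750 mL) £35.08: alcoholic beverages, buyer-exempt → 0% → £0.00
Bar stool £84.76: furniture → 6% → £5.09
Sparkling wine £25.86: alcoholic beverages, buyer-exempt → 0% → £0.00
Dining chair £233.21: furniture → 6% → £13.99
Area rug (5x8) £399.38: furniture → 6% → £23.96
Picture frame (8x10) £15.14: general merchandise → 3.25% → £0.49
Total tax = £5.09 + £13.99 + £23.96 + £0.49 = £43.53

£43.53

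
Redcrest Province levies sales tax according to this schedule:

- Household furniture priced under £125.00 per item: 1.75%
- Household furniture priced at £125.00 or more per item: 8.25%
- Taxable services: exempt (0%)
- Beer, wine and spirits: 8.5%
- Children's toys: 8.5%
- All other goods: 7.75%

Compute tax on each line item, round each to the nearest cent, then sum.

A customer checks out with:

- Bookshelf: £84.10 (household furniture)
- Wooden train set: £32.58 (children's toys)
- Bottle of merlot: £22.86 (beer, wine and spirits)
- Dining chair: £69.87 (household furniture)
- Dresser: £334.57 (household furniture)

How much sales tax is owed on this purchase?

£35.00

Bookshelf £84.10: household furniture, under £125.00 → 1.75% → £1.47
Wooden train set £32.58: children's toys → 8.5% → £2.77
Bottle of merlot £22.86: beer, wine and spirits → 8.5% → £1.94
Dining chair £69.87: household furniture, under £125.00 → 1.75% → £1.22
Dresser £334.57: household furniture, £125.00 or more → 8.25% → £27.60
Total tax = £1.47 + £2.77 + £1.94 + £1.22 + £27.60 = £35.00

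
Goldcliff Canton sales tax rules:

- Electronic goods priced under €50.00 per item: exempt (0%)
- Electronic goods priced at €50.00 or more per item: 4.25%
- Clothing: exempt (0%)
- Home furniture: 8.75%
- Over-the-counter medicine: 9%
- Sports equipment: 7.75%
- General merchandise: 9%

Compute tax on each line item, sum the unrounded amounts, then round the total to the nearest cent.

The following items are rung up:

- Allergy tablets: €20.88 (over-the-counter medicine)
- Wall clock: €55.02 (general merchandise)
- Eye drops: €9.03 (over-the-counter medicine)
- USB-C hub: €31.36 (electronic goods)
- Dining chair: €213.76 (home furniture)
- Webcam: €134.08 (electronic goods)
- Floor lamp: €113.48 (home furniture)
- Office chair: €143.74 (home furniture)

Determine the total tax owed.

€54.55

Allergy tablets €20.88: over-the-counter medicine → 9% → €1.8792
Wall clock €55.02: general merchandise → 9% → €4.9518
Eye drops €9.03: over-the-counter medicine → 9% → €0.8127
USB-C hub €31.36: electronic goods, under €50.00 → 0% → €0.00
Dining chair €213.76: home furniture → 8.75% → €18.704
Webcam €134.08: electronic goods, €50.00 or more → 4.25% → €5.6984
Floor lamp €113.48: home furniture → 8.75% → €9.9295
Office chair €143.74: home furniture → 8.75% → €12.57725
Unrounded tax sum = €54.55285 → €54.55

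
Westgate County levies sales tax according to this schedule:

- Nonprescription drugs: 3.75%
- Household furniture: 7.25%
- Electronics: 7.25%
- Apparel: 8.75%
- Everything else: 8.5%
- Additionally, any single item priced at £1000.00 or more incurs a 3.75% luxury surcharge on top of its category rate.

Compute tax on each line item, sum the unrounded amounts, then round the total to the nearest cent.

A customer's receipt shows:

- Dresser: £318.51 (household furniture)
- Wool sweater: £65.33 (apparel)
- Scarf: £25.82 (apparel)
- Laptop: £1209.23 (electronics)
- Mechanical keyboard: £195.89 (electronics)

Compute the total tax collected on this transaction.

Dresser £318.51: household furniture → 7.25% → £23.091975
Wool sweater £65.33: apparel → 8.75% → £5.716375
Scarf £25.82: apparel → 8.75% → £2.25925
Laptop £1209.23: electronics → 7.25% + 3.75% surcharge = 11% → £133.0153
Mechanical keyboard £195.89: electronics → 7.25% → £14.202025
Unrounded tax sum = £178.284925 → £178.28

£178.28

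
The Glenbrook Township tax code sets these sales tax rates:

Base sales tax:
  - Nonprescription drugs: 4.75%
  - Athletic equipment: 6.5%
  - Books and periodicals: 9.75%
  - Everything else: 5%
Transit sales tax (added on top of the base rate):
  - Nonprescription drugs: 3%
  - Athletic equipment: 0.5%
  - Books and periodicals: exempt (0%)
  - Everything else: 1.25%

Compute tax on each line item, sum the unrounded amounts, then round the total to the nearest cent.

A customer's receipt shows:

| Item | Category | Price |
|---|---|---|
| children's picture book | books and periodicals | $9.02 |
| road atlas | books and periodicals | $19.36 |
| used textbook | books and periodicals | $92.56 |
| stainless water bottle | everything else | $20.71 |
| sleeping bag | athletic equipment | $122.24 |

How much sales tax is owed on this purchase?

$21.64

Children's picture book $9.02: books and periodicals → 9.75% + 0% transit = 9.75% → $0.87945
Road atlas $19.36: books and periodicals → 9.75% + 0% transit = 9.75% → $1.8876
Used textbook $92.56: books and periodicals → 9.75% + 0% transit = 9.75% → $9.0246
Stainless water bottle $20.71: everything else → 5% + 1.25% transit = 6.25% → $1.294375
Sleeping bag $122.24: athletic equipment → 6.5% + 0.5% transit = 7% → $8.5568
Unrounded tax sum = $21.642825 → $21.64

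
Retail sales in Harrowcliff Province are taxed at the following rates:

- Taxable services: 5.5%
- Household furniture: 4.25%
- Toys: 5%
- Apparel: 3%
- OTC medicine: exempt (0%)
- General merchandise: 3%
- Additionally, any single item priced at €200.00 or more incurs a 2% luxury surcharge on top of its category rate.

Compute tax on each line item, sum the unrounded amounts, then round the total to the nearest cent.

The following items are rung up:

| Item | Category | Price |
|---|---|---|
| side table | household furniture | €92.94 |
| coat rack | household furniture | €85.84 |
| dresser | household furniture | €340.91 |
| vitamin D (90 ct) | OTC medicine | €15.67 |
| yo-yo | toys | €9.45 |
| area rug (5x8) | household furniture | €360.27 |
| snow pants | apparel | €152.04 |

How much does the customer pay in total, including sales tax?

Side table €92.94: household furniture → 4.25% → €3.94995
Coat rack €85.84: household furniture → 4.25% → €3.6482
Dresser €340.91: household furniture → 4.25% + 2% surcharge = 6.25% → €21.306875
Vitamin D (90 ct) €15.67: OTC medicine → 0% → €0.00
Yo-yo €9.45: toys → 5% → €0.4725
Area rug (5x8) €360.27: household furniture → 4.25% + 2% surcharge = 6.25% → €22.516875
Snow pants €152.04: apparel → 3% → €4.5612
Subtotal = €1057.12; unrounded tax = €56.4556 → €56.46; total due = €1113.58

€1113.58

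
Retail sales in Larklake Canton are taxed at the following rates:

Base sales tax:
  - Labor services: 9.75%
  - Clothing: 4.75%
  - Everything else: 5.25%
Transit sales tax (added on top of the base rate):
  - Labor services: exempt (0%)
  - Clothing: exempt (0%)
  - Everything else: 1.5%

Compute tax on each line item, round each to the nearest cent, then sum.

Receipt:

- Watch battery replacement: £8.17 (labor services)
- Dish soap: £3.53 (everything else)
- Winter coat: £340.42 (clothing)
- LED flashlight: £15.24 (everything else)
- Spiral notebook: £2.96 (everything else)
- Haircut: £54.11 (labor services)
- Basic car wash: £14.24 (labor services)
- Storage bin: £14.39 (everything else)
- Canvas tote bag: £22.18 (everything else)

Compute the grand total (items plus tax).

£502.82

Watch battery replacement £8.17: labor services → 9.75% + 0% transit = 9.75% → £0.80
Dish soap £3.53: everything else → 5.25% + 1.5% transit = 6.75% → £0.24
Winter coat £340.42: clothing → 4.75% + 0% transit = 4.75% → £16.17
LED flashlight £15.24: everything else → 5.25% + 1.5% transit = 6.75% → £1.03
Spiral notebook £2.96: everything else → 5.25% + 1.5% transit = 6.75% → £0.20
Haircut £54.11: labor services → 9.75% + 0% transit = 9.75% → £5.28
Basic car wash £14.24: labor services → 9.75% + 0% transit = 9.75% → £1.39
Storage bin £14.39: everything else → 5.25% + 1.5% transit = 6.75% → £0.97
Canvas tote bag £22.18: everything else → 5.25% + 1.5% transit = 6.75% → £1.50
Subtotal = £475.24; tax = £27.58; total due = £502.82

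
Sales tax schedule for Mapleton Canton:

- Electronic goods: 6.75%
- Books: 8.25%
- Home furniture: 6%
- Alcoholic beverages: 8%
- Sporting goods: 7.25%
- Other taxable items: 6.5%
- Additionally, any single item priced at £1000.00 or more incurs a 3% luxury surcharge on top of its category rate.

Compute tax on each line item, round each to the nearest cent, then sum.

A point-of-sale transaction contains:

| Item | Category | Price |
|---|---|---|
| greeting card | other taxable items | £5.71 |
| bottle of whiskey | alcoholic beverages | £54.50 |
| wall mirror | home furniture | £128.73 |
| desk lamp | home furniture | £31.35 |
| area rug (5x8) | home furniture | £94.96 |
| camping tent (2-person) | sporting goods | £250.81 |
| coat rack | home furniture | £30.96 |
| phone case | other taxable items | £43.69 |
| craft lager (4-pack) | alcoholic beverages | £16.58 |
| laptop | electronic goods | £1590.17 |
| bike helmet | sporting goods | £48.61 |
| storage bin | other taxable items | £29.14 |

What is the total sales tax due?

Greeting card £5.71: other taxable items → 6.5% → £0.37
Bottle of whiskey £54.50: alcoholic beverages → 8% → £4.36
Wall mirror £128.73: home furniture → 6% → £7.72
Desk lamp £31.35: home furniture → 6% → £1.88
Area rug (5x8) £94.96: home furniture → 6% → £5.70
Camping tent (2-person) £250.81: sporting goods → 7.25% → £18.18
Coat rack £30.96: home furniture → 6% → £1.86
Phone case £43.69: other taxable items → 6.5% → £2.84
Craft lager (4-pack) £16.58: alcoholic beverages → 8% → £1.33
Laptop £1590.17: electronic goods → 6.75% + 3% surcharge = 9.75% → £155.04
Bike helmet £48.61: sporting goods → 7.25% → £3.52
Storage bin £29.14: other taxable items → 6.5% → £1.89
Total tax = £0.37 + £4.36 + £7.72 + £1.88 + £5.70 + £18.18 + £1.86 + £2.84 + £1.33 + £155.04 + £3.52 + £1.89 = £204.69

£204.69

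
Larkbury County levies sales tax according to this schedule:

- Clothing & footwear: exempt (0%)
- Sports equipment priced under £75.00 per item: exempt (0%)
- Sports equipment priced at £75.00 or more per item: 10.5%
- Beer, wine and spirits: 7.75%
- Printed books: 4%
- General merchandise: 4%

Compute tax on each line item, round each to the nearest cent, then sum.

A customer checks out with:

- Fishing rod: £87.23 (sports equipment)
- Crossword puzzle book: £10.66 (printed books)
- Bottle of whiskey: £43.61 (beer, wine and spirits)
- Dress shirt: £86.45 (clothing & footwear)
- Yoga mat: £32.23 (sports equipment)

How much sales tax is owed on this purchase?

Fishing rod £87.23: sports equipment, £75.00 or more → 10.5% → £9.16
Crossword puzzle book £10.66: printed books → 4% → £0.43
Bottle of whiskey £43.61: beer, wine and spirits → 7.75% → £3.38
Dress shirt £86.45: clothing & footwear → 0% → £0.00
Yoga mat £32.23: sports equipment, under £75.00 → 0% → £0.00
Total tax = £9.16 + £0.43 + £3.38 = £12.97

£12.97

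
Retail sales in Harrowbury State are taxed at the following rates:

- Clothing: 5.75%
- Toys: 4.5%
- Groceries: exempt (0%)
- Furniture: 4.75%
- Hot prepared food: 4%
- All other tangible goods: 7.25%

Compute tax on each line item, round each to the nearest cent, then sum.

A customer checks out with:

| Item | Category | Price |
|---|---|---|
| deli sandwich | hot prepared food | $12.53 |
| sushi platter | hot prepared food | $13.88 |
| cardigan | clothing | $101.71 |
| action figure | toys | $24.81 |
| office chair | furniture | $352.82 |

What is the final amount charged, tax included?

Deli sandwich $12.53: hot prepared food → 4% → $0.50
Sushi platter $13.88: hot prepared food → 4% → $0.56
Cardigan $101.71: clothing → 5.75% → $5.85
Action figure $24.81: toys → 4.5% → $1.12
Office chair $352.82: furniture → 4.75% → $16.76
Subtotal = $505.75; tax = $24.79; total due = $530.54

$530.54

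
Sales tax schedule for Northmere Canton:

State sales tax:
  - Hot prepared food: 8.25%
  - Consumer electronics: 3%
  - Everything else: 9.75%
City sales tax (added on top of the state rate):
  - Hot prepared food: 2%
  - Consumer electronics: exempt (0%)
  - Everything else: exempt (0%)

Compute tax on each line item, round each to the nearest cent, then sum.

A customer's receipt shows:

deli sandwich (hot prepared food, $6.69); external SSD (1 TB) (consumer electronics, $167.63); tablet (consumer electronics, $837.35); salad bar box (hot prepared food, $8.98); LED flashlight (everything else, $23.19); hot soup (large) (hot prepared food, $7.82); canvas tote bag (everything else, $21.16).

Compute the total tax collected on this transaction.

$36.88

Deli sandwich $6.69: hot prepared food → 8.25% + 2% city = 10.25% → $0.69
External SSD (1 TB) $167.63: consumer electronics → 3% + 0% city = 3% → $5.03
Tablet $837.35: consumer electronics → 3% + 0% city = 3% → $25.12
Salad bar box $8.98: hot prepared food → 8.25% + 2% city = 10.25% → $0.92
LED flashlight $23.19: everything else → 9.75% + 0% city = 9.75% → $2.26
Hot soup (large) $7.82: hot prepared food → 8.25% + 2% city = 10.25% → $0.80
Canvas tote bag $21.16: everything else → 9.75% + 0% city = 9.75% → $2.06
Total tax = $0.69 + $5.03 + $25.12 + $0.92 + $2.26 + $0.80 + $2.06 = $36.88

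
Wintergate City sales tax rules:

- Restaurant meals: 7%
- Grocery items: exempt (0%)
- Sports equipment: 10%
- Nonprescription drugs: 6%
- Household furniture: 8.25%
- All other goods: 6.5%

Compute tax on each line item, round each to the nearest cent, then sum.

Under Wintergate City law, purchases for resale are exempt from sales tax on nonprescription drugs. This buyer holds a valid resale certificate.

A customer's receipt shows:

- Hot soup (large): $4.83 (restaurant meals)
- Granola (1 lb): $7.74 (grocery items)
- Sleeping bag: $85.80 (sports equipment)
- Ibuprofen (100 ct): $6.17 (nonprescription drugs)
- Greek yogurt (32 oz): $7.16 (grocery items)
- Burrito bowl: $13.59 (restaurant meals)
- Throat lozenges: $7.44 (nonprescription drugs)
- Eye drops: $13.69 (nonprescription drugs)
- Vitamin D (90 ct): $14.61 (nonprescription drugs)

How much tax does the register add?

$9.87

Hot soup (large) $4.83: restaurant meals → 7% → $0.34
Granola (1 lb) $7.74: grocery items → 0% → $0.00
Sleeping bag $85.80: sports equipment → 10% → $8.58
Ibuprofen (100 ct) $6.17: nonprescription drugs, buyer-exempt → 0% → $0.00
Greek yogurt (32 oz) $7.16: grocery items → 0% → $0.00
Burrito bowl $13.59: restaurant meals → 7% → $0.95
Throat lozenges $7.44: nonprescription drugs, buyer-exempt → 0% → $0.00
Eye drops $13.69: nonprescription drugs, buyer-exempt → 0% → $0.00
Vitamin D (90 ct) $14.61: nonprescription drugs, buyer-exempt → 0% → $0.00
Total tax = $0.34 + $8.58 + $0.95 = $9.87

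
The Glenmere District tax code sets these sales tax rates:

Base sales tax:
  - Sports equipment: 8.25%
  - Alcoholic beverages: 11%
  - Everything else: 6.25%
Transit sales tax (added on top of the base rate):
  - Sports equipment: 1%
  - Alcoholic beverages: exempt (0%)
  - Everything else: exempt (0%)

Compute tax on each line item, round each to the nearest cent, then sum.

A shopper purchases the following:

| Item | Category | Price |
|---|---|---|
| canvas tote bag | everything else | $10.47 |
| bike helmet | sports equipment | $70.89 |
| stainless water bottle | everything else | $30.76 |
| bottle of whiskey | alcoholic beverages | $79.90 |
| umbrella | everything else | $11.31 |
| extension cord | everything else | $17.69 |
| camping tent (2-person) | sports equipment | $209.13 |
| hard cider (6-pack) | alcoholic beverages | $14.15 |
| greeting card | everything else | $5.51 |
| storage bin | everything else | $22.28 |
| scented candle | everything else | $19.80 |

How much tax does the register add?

$43.61

Canvas tote bag $10.47: everything else → 6.25% + 0% transit = 6.25% → $0.65
Bike helmet $70.89: sports equipment → 8.25% + 1% transit = 9.25% → $6.56
Stainless water bottle $30.76: everything else → 6.25% + 0% transit = 6.25% → $1.92
Bottle of whiskey $79.90: alcoholic beverages → 11% + 0% transit = 11% → $8.79
Umbrella $11.31: everything else → 6.25% + 0% transit = 6.25% → $0.71
Extension cord $17.69: everything else → 6.25% + 0% transit = 6.25% → $1.11
Camping tent (2-person) $209.13: sports equipment → 8.25% + 1% transit = 9.25% → $19.34
Hard cider (6-pack) $14.15: alcoholic beverages → 11% + 0% transit = 11% → $1.56
Greeting card $5.51: everything else → 6.25% + 0% transit = 6.25% → $0.34
Storage bin $22.28: everything else → 6.25% + 0% transit = 6.25% → $1.39
Scented candle $19.80: everything else → 6.25% + 0% transit = 6.25% → $1.24
Total tax = $0.65 + $6.56 + $1.92 + $8.79 + $0.71 + $1.11 + $19.34 + $1.56 + $0.34 + $1.39 + $1.24 = $43.61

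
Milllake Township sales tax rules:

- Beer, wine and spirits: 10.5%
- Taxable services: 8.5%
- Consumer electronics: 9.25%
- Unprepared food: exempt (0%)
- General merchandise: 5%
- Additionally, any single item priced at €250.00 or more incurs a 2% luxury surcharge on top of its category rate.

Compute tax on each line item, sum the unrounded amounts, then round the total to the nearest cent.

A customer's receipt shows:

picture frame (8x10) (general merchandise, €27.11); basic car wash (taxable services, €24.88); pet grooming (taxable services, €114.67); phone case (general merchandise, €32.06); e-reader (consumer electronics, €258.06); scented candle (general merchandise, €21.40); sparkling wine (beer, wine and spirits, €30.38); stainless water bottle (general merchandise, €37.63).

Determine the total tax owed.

€49.99

Picture frame (8x10) €27.11: general merchandise → 5% → €1.3555
Basic car wash €24.88: taxable services → 8.5% → €2.1148
Pet grooming €114.67: taxable services → 8.5% → €9.74695
Phone case €32.06: general merchandise → 5% → €1.603
E-reader €258.06: consumer electronics → 9.25% + 2% surcharge = 11.25% → €29.03175
Scented candle €21.40: general merchandise → 5% → €1.07
Sparkling wine €30.38: beer, wine and spirits → 10.5% → €3.1899
Stainless water bottle €37.63: general merchandise → 5% → €1.8815
Unrounded tax sum = €49.9934 → €49.99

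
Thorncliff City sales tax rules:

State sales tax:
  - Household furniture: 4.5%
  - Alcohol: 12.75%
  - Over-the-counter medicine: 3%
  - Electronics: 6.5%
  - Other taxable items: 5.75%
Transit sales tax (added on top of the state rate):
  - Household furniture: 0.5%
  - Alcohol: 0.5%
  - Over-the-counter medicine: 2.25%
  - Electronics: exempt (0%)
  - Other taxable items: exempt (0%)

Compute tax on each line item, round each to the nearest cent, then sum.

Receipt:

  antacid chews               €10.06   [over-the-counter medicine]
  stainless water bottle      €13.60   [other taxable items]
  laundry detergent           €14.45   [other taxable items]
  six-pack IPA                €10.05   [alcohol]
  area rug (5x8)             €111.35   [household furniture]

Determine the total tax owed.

Antacid chews €10.06: over-the-counter medicine → 3% + 2.25% transit = 5.25% → €0.53
Stainless water bottle €13.60: other taxable items → 5.75% + 0% transit = 5.75% → €0.78
Laundry detergent €14.45: other taxable items → 5.75% + 0% transit = 5.75% → €0.83
Six-pack IPA €10.05: alcohol → 12.75% + 0.5% transit = 13.25% → €1.33
Area rug (5x8) €111.35: household furniture → 4.5% + 0.5% transit = 5% → €5.57
Total tax = €0.53 + €0.78 + €0.83 + €1.33 + €5.57 = €9.04

€9.04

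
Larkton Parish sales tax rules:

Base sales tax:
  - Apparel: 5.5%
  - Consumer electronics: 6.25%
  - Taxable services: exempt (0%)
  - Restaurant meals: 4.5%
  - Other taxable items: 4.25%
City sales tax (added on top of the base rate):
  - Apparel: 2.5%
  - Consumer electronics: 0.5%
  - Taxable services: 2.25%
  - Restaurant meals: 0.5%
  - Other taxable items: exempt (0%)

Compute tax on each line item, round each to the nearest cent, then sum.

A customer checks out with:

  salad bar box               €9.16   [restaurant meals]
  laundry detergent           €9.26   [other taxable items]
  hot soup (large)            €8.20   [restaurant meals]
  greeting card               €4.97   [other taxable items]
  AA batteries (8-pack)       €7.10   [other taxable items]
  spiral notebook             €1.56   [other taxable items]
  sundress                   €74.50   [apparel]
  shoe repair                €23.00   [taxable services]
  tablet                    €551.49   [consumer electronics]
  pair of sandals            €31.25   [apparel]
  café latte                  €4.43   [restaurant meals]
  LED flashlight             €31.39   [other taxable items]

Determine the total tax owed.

Salad bar box €9.16: restaurant meals → 4.5% + 0.5% city = 5% → €0.46
Laundry detergent €9.26: other taxable items → 4.25% + 0% city = 4.25% → €0.39
Hot soup (large) €8.20: restaurant meals → 4.5% + 0.5% city = 5% → €0.41
Greeting card €4.97: other taxable items → 4.25% + 0% city = 4.25% → €0.21
AA batteries (8-pack) €7.10: other taxable items → 4.25% + 0% city = 4.25% → €0.30
Spiral notebook €1.56: other taxable items → 4.25% + 0% city = 4.25% → €0.07
Sundress €74.50: apparel → 5.5% + 2.5% city = 8% → €5.96
Shoe repair €23.00: taxable services → 0% + 2.25% city = 2.25% → €0.52
Tablet €551.49: consumer electronics → 6.25% + 0.5% city = 6.75% → €37.23
Pair of sandals €31.25: apparel → 5.5% + 2.5% city = 8% → €2.50
Café latte €4.43: restaurant meals → 4.5% + 0.5% city = 5% → €0.22
LED flashlight €31.39: other taxable items → 4.25% + 0% city = 4.25% → €1.33
Total tax = €0.46 + €0.39 + €0.41 + €0.21 + €0.30 + €0.07 + €5.96 + €0.52 + €37.23 + €2.50 + €0.22 + €1.33 = €49.60

€49.60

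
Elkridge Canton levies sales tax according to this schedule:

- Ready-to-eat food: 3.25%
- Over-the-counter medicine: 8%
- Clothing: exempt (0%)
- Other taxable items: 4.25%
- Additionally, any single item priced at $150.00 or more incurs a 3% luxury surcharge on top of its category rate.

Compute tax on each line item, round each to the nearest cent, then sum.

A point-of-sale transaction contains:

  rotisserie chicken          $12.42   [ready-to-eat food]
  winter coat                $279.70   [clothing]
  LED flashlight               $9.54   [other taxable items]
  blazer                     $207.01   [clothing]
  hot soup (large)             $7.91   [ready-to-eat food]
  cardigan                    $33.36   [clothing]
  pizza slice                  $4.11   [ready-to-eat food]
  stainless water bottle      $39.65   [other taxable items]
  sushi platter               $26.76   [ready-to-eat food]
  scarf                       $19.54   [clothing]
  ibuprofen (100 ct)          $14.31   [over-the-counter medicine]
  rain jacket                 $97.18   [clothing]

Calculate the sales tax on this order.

Rotisserie chicken $12.42: ready-to-eat food → 3.25% → $0.40
Winter coat $279.70: clothing → 0% + 3% surcharge = 3% → $8.39
LED flashlight $9.54: other taxable items → 4.25% → $0.41
Blazer $207.01: clothing → 0% + 3% surcharge = 3% → $6.21
Hot soup (large) $7.91: ready-to-eat food → 3.25% → $0.26
Cardigan $33.36: clothing → 0% → $0.00
Pizza slice $4.11: ready-to-eat food → 3.25% → $0.13
Stainless water bottle $39.65: other taxable items → 4.25% → $1.69
Sushi platter $26.76: ready-to-eat food → 3.25% → $0.87
Scarf $19.54: clothing → 0% → $0.00
Ibuprofen (100 ct) $14.31: over-the-counter medicine → 8% → $1.14
Rain jacket $97.18: clothing → 0% → $0.00
Total tax = $0.40 + $8.39 + $0.41 + $6.21 + $0.26 + $0.13 + $1.69 + $0.87 + $1.14 = $19.50

$19.50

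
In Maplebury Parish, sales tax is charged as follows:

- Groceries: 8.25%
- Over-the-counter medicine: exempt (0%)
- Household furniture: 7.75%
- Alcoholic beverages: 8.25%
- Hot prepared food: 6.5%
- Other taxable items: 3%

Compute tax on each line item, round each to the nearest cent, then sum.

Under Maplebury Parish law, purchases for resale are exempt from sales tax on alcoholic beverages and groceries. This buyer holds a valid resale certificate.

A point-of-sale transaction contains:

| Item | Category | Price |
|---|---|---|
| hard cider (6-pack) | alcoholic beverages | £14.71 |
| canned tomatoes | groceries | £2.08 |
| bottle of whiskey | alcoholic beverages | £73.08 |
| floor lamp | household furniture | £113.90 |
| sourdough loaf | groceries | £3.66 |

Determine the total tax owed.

Hard cider (6-pack) £14.71: alcoholic beverages, buyer-exempt → 0% → £0.00
Canned tomatoes £2.08: groceries, buyer-exempt → 0% → £0.00
Bottle of whiskey £73.08: alcoholic beverages, buyer-exempt → 0% → £0.00
Floor lamp £113.90: household furniture → 7.75% → £8.83
Sourdough loaf £3.66: groceries, buyer-exempt → 0% → £0.00
Total tax = £8.83

£8.83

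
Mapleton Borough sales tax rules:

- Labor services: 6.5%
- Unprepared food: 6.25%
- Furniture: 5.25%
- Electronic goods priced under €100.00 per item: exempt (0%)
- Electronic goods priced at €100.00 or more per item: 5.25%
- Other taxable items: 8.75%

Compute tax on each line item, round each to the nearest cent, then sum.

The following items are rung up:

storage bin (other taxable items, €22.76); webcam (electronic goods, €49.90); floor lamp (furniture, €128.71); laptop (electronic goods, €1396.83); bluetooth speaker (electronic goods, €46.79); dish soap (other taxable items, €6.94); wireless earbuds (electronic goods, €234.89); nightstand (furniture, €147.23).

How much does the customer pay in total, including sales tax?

€2136.80

Storage bin €22.76: other taxable items → 8.75% → €1.99
Webcam €49.90: electronic goods, under €100.00 → 0% → €0.00
Floor lamp €128.71: furniture → 5.25% → €6.76
Laptop €1396.83: electronic goods, €100.00 or more → 5.25% → €73.33
Bluetooth speaker €46.79: electronic goods, under €100.00 → 0% → €0.00
Dish soap €6.94: other taxable items → 8.75% → €0.61
Wireless earbuds €234.89: electronic goods, €100.00 or more → 5.25% → €12.33
Nightstand €147.23: furniture → 5.25% → €7.73
Subtotal = €2034.05; tax = €102.75; total due = €2136.80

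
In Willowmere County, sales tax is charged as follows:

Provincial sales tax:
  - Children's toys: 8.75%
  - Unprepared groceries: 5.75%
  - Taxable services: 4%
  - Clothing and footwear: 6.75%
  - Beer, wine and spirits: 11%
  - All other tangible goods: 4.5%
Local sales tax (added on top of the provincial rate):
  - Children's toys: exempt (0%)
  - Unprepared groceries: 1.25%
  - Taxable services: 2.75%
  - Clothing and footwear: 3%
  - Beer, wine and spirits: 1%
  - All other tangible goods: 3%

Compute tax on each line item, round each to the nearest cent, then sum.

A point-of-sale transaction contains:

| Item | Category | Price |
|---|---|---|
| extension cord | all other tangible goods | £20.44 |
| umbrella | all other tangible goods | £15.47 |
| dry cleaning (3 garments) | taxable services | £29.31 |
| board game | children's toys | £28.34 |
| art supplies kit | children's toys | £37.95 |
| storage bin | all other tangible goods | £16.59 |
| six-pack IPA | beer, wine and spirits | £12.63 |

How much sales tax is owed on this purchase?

£13.23

Extension cord £20.44: all other tangible goods → 4.5% + 3% local = 7.5% → £1.53
Umbrella £15.47: all other tangible goods → 4.5% + 3% local = 7.5% → £1.16
Dry cleaning (3 garments) £29.31: taxable services → 4% + 2.75% local = 6.75% → £1.98
Board game £28.34: children's toys → 8.75% + 0% local = 8.75% → £2.48
Art supplies kit £37.95: children's toys → 8.75% + 0% local = 8.75% → £3.32
Storage bin £16.59: all other tangible goods → 4.5% + 3% local = 7.5% → £1.24
Six-pack IPA £12.63: beer, wine and spirits → 11% + 1% local = 12% → £1.52
Total tax = £1.53 + £1.16 + £1.98 + £2.48 + £3.32 + £1.24 + £1.52 = £13.23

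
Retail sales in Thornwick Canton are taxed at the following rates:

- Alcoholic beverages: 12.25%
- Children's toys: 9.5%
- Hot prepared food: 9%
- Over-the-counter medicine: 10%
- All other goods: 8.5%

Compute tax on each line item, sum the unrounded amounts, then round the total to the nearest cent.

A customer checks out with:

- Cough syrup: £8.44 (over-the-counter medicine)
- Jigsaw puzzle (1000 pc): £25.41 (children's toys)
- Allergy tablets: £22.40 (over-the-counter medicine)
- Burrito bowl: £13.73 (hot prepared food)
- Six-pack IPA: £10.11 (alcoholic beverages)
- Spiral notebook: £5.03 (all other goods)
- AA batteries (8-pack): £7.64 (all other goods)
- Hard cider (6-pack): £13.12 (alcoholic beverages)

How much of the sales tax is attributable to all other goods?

£1.08

Spiral notebook £5.03: all other goods → 8.5% → £0.42755
AA batteries (8-pack) £7.64: all other goods → 8.5% → £0.6494
Tax on all other goods: unrounded sum = £1.07695 → £1.08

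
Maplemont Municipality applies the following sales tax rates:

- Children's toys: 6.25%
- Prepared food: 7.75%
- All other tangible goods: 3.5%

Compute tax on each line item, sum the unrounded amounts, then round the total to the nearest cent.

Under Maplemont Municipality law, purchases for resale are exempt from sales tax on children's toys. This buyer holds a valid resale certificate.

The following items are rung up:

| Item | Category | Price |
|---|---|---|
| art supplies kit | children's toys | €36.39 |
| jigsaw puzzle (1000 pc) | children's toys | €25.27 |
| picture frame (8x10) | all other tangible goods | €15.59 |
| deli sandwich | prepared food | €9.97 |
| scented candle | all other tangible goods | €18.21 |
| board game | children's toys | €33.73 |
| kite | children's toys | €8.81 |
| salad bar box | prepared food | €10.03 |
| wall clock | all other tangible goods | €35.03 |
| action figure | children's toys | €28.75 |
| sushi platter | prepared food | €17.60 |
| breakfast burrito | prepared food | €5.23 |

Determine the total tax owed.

€5.73

Art supplies kit €36.39: children's toys, buyer-exempt → 0% → €0.00
Jigsaw puzzle (1000 pc) €25.27: children's toys, buyer-exempt → 0% → €0.00
Picture frame (8x10) €15.59: all other tangible goods → 3.5% → €0.54565
Deli sandwich €9.97: prepared food → 7.75% → €0.772675
Scented candle €18.21: all other tangible goods → 3.5% → €0.63735
Board game €33.73: children's toys, buyer-exempt → 0% → €0.00
Kite €8.81: children's toys, buyer-exempt → 0% → €0.00
Salad bar box €10.03: prepared food → 7.75% → €0.777325
Wall clock €35.03: all other tangible goods → 3.5% → €1.22605
Action figure €28.75: children's toys, buyer-exempt → 0% → €0.00
Sushi platter €17.60: prepared food → 7.75% → €1.364
Breakfast burrito €5.23: prepared food → 7.75% → €0.405325
Unrounded tax sum = €5.728375 → €5.73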